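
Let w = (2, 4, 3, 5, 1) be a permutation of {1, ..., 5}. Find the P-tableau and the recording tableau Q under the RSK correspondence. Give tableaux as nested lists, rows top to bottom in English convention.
Insert each entry of the permutation into P by Schensted row insertion, recording in Q the position of each new cell.

Insert 2: appended to row 1. P = [[2]], Q = [[1]].
Insert 4: appended to row 1. P = [[2, 4]], Q = [[1, 2]].
Insert 3: 3 bumps 4 from row 1; 4 starts row 2. P = [[2, 3], [4]], Q = [[1, 2], [3]].
Insert 5: appended to row 1. P = [[2, 3, 5], [4]], Q = [[1, 2, 4], [3]].
Insert 1: 1 bumps 2 from row 1; 2 bumps 4 from row 2; 4 starts row 3. P = [[1, 3, 5], [2], [4]], Q = [[1, 2, 4], [3], [5]].

So P = [[1, 3, 5], [2], [4]], Q = [[1, 2, 4], [3], [5]].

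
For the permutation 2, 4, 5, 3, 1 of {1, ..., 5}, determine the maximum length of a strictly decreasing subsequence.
3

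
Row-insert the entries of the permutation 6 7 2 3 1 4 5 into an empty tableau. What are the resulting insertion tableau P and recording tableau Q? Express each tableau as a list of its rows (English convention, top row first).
P = [[1, 3, 4, 5], [2, 7], [6]], Q = [[1, 2, 6, 7], [3, 4], [5]]

Insert each entry of the permutation into P by Schensted row insertion, recording in Q the position of each new cell.

Insert 6: appended to row 1. P = [[6]].
Insert 7: appended to row 1. P = [[6, 7]].
Insert 2: 2 bumps 6 from row 1; 6 starts row 2. P = [[2, 7], [6]].
Insert 3: 3 bumps 7 from row 1; 7 appends to row 2. P = [[2, 3], [6, 7]].
Insert 1: 1 bumps 2 from row 1; 2 bumps 6 from row 2; 6 starts row 3. P = [[1, 3], [2, 7], [6]].
Insert 4: appended to row 1. P = [[1, 3, 4], [2, 7], [6]].
Insert 5: appended to row 1. P = [[1, 3, 4, 5], [2, 7], [6]].

So P = [[1, 3, 4, 5], [2, 7], [6]], Q = [[1, 2, 6, 7], [3, 4], [5]].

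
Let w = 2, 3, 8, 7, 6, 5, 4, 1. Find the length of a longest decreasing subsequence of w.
6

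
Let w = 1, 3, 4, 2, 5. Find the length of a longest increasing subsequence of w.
4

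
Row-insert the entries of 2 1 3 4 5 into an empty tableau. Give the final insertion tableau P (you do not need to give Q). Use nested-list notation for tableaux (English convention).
P = [[1, 3, 4, 5], [2]]

Insert 2: appended to row 1. P = [[2]].
Insert 1: 1 bumps 2 from row 1; 2 starts row 2. P = [[1], [2]].
Insert 3: appended to row 1. P = [[1, 3], [2]].
Insert 4: appended to row 1. P = [[1, 3, 4], [2]].
Insert 5: appended to row 1. P = [[1, 3, 4, 5], [2]].

So P = [[1, 3, 4, 5], [2]].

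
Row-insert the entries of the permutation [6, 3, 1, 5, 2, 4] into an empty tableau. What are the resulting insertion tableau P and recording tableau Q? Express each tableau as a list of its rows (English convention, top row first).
P = [[1, 2, 4], [3, 5], [6]], Q = [[1, 4, 6], [2, 5], [3]]

Insert each entry of the permutation into P by Schensted row insertion, recording in Q the position of each new cell.

Insert 6: appended to row 1. P = [[6]].
Insert 3: 3 bumps 6 from row 1; 6 starts row 2. P = [[3], [6]].
Insert 1: 1 bumps 3 from row 1; 3 bumps 6 from row 2; 6 starts row 3. P = [[1], [3], [6]].
Insert 5: appended to row 1. P = [[1, 5], [3], [6]].
Insert 2: 2 bumps 5 from row 1; 5 appends to row 2. P = [[1, 2], [3, 5], [6]].
Insert 4: appended to row 1. P = [[1, 2, 4], [3, 5], [6]].

So P = [[1, 2, 4], [3, 5], [6]], Q = [[1, 4, 6], [2, 5], [3]].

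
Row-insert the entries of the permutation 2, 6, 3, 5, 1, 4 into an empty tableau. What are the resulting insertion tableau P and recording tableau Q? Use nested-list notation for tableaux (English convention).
P = [[1, 3, 4], [2, 5], [6]], Q = [[1, 2, 4], [3, 6], [5]]

Insert each entry of the permutation into P by Schensted row insertion, recording in Q the position of each new cell.

After inserting 2: P = [[2]].
After inserting 6: P = [[2, 6]].
After inserting 3: P = [[2, 3], [6]].
After inserting 5: P = [[2, 3, 5], [6]].
After inserting 1: P = [[1, 3, 5], [2], [6]].
After inserting 4: P = [[1, 3, 4], [2, 5], [6]].

So P = [[1, 3, 4], [2, 5], [6]], Q = [[1, 2, 4], [3, 6], [5]].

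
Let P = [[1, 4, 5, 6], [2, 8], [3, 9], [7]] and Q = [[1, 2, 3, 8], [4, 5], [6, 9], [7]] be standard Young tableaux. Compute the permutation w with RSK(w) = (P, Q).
Reverse the RSK construction: for i from n down to 1, find the cell of Q containing i, remove the entry at that cell from P, and reverse-bump it up through P; the value ejected from row 1 is w(i).

Step i=9: Q has 9 at row 3, column 2; remove 9 from row 3 of P and reverse-bump: 9 enters row 2 and ejects 8; 8 enters row 1 and ejects 6. So w(9) = 6. P is now [[1, 4, 5, 8], [2, 9], [3], [7]].
Step i=8: Q has 8 at row 1, column 4; remove that cell from P, ejecting 8. So w(8) = 8. P is now [[1, 4, 5], [2, 9], [3], [7]].
Step i=7: Q has 7 at row 4, column 1; remove 7 from row 4 of P and reverse-bump: 7 enters row 3 and ejects 3; 3 enters row 2 and ejects 2; 2 enters row 1 and ejects 1. So w(7) = 1. P is now [[2, 4, 5], [3, 9], [7]].
Step i=6: Q has 6 at row 3, column 1; remove 7 from row 3 of P and reverse-bump: 7 enters row 2 and ejects 3; 3 enters row 1 and ejects 2. So w(6) = 2. P is now [[3, 4, 5], [7, 9]].
Step i=5: Q has 5 at row 2, column 2; remove 9 from row 2 of P and reverse-bump: 9 enters row 1 and ejects 5. So w(5) = 5. P is now [[3, 4, 9], [7]].
Step i=4: Q has 4 at row 2, column 1; remove 7 from row 2 of P and reverse-bump: 7 enters row 1 and ejects 4. So w(4) = 4. P is now [[3, 7, 9]].
Step i=3: Q has 3 at row 1, column 3; remove that cell from P, ejecting 9. So w(3) = 9. P is now [[3, 7]].
Step i=2: Q has 2 at row 1, column 2; remove that cell from P, ejecting 7. So w(2) = 7. P is now [[3]].
Step i=1: Q has 1 at row 1, column 1; remove that cell from P, ejecting 3. So w(1) = 3. P is now [].

So w = 3 7 9 4 5 2 1 8 6.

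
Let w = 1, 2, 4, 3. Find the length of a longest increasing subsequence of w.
3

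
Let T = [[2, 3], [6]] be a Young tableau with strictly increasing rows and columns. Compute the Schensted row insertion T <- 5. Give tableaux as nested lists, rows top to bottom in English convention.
5 is larger than every entry of row 1, so it is appended to row 1. The new tableau is [[2, 3, 5], [6]].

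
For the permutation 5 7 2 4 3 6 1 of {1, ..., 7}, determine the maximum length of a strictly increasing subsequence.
3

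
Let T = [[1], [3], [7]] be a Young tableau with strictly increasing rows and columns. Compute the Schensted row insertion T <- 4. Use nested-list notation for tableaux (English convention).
4 is larger than every entry of row 1, so it is appended to row 1. The new tableau is [[1, 4], [3], [7]].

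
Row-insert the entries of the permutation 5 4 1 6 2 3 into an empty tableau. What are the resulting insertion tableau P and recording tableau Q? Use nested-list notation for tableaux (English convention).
P = [[1, 2, 3], [4, 6], [5]], Q = [[1, 4, 6], [2, 5], [3]]

Insert each entry of the permutation into P by Schensted row insertion, recording in Q the position of each new cell.

Insert 5: appended to row 1. P = [[5]].
Insert 4: 4 bumps 5 from row 1; 5 starts row 2. P = [[4], [5]].
Insert 1: 1 bumps 4 from row 1; 4 bumps 5 from row 2; 5 starts row 3. P = [[1], [4], [5]].
Insert 6: appended to row 1. P = [[1, 6], [4], [5]].
Insert 2: 2 bumps 6 from row 1; 6 appends to row 2. P = [[1, 2], [4, 6], [5]].
Insert 3: appended to row 1. P = [[1, 2, 3], [4, 6], [5]].

So P = [[1, 2, 3], [4, 6], [5]], Q = [[1, 4, 6], [2, 5], [3]].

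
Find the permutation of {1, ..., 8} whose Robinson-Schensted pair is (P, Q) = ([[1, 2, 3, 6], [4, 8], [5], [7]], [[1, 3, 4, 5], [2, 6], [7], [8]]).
Reverse RSK: for i = n, n-1, ..., 1, locate i in Q, remove the corresponding corner cell from P, and reverse-bump its entry up through P; the value ejected from row 1 is w(i).

So w = 7 1 2 5 8 6 4 3.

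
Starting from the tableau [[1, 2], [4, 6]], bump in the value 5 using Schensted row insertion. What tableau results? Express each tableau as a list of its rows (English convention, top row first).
5 is larger than every entry of row 1, so it is appended to row 1. The new tableau is [[1, 2, 5], [4, 6]].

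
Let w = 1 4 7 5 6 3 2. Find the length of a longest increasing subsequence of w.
4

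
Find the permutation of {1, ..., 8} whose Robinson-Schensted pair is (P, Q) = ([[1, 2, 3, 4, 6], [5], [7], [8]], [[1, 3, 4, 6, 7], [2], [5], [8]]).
8 1 2 7 3 5 6 4

Reverse the RSK construction: for i from n down to 1, find the cell of Q containing i, remove the entry at that cell from P, and reverse-bump it up through P; the value ejected from row 1 is w(i).

Step i=8: Q has 8 at row 4, column 1; remove 8 from row 4 of P and reverse-bump: 8 enters row 3 and ejects 7; 7 enters row 2 and ejects 5; 5 enters row 1 and ejects 4. So w(8) = 4. P is now [[1, 2, 3, 5, 6], [7], [8]].
Step i=7: Q has 7 at row 1, column 5; remove that cell from P, ejecting 6. So w(7) = 6. P is now [[1, 2, 3, 5], [7], [8]].
Step i=6: Q has 6 at row 1, column 4; remove that cell from P, ejecting 5. So w(6) = 5. P is now [[1, 2, 3], [7], [8]].
Step i=5: Q has 5 at row 3, column 1; remove 8 from row 3 of P and reverse-bump: 8 enters row 2 and ejects 7; 7 enters row 1 and ejects 3. So w(5) = 3. P is now [[1, 2, 7], [8]].
Step i=4: Q has 4 at row 1, column 3; remove that cell from P, ejecting 7. So w(4) = 7. P is now [[1, 2], [8]].
Step i=3: Q has 3 at row 1, column 2; remove that cell from P, ejecting 2. So w(3) = 2. P is now [[1], [8]].
Step i=2: Q has 2 at row 2, column 1; remove 8 from row 2 of P and reverse-bump: 8 enters row 1 and ejects 1. So w(2) = 1. P is now [[8]].
Step i=1: Q has 1 at row 1, column 1; remove that cell from P, ejecting 8. So w(1) = 8. P is now [].

So w = 8 1 2 7 3 5 6 4.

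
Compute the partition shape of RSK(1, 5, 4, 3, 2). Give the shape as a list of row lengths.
[2, 1, 1, 1]

RSK row insertion gives P = [[1, 2], [3], [4], [5]], which has shape [2, 1, 1, 1].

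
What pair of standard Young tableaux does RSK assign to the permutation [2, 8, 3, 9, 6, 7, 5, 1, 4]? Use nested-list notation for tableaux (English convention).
P = [[1, 3, 4, 7], [2, 5], [6, 9], [8]], Q = [[1, 2, 4, 6], [3, 5], [7, 9], [8]]

Insert each entry of the permutation into P by Schensted row insertion, recording in Q the position of each new cell.

Insert 2: appended to row 1. P = [[2]].
Insert 8: appended to row 1. P = [[2, 8]].
Insert 3: 3 bumps 8 from row 1; 8 starts row 2. P = [[2, 3], [8]].
Insert 9: appended to row 1. P = [[2, 3, 9], [8]].
Insert 6: 6 bumps 9 from row 1; 9 appends to row 2. P = [[2, 3, 6], [8, 9]].
Insert 7: appended to row 1. P = [[2, 3, 6, 7], [8, 9]].
Insert 5: 5 bumps 6 from row 1; 6 bumps 8 from row 2; 8 starts row 3. P = [[2, 3, 5, 7], [6, 9], [8]].
Insert 1: 1 bumps 2 from row 1; 2 bumps 6 from row 2; 6 bumps 8 from row 3; 8 starts row 4. P = [[1, 3, 5, 7], [2, 9], [6], [8]].
Insert 4: 4 bumps 5 from row 1; 5 bumps 9 from row 2; 9 appends to row 3. P = [[1, 3, 4, 7], [2, 5], [6, 9], [8]].

So P = [[1, 3, 4, 7], [2, 5], [6, 9], [8]], Q = [[1, 2, 4, 6], [3, 5], [7, 9], [8]].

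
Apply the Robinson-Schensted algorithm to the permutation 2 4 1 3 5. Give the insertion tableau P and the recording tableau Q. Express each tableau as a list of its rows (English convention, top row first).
P = [[1, 3, 5], [2, 4]], Q = [[1, 2, 5], [3, 4]]

Insert each entry of the permutation into P by Schensted row insertion, recording in Q the position of each new cell.

After inserting 2: P = [[2]].
After inserting 4: P = [[2, 4]].
After inserting 1: P = [[1, 4], [2]].
After inserting 3: P = [[1, 3], [2, 4]].
After inserting 5: P = [[1, 3, 5], [2, 4]].

So P = [[1, 3, 5], [2, 4]], Q = [[1, 2, 5], [3, 4]].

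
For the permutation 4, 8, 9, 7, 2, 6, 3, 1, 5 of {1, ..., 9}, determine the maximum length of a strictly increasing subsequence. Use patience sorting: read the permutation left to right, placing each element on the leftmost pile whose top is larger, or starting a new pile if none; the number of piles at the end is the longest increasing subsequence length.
4: new pile. tops = [4]
8: new pile. tops = [4, 8]
9: new pile. tops = [4, 8, 9]
7: onto pile 2 (replacing 8). tops = [4, 7, 9]
2: onto pile 1 (replacing 4). tops = [2, 7, 9]
6: onto pile 2 (replacing 7). tops = [2, 6, 9]
3: onto pile 2 (replacing 6). tops = [2, 3, 9]
1: onto pile 1 (replacing 2). tops = [1, 3, 9]
5: onto pile 3 (replacing 9). tops = [1, 3, 5]

3 piles, so the longest increasing subsequence has length 3.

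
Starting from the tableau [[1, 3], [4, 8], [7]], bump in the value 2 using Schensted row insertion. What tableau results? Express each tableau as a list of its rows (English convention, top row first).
In row 1, 2 replaces 3 (the leftmost entry greater than 2); 3 is bumped to row 2. In row 2, 3 replaces 4 (the leftmost entry greater than 3); 4 is bumped to row 3. In row 3, 4 replaces 7 (the leftmost entry greater than 4); 7 is bumped to row 4. 7 starts a new row 4. The new tableau is [[1, 2], [3, 8], [4], [7]].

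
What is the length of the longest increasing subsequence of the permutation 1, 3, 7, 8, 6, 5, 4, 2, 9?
5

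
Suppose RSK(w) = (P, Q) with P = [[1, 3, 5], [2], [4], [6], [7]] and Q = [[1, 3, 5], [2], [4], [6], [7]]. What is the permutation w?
Reverse the RSK construction: for i from n down to 1, find the cell of Q containing i, remove the entry at that cell from P, and reverse-bump it up through P; the value ejected from row 1 is w(i).

Step i=7: Q has 7 at row 5, column 1; remove 7 from row 5 of P and reverse-bump: 7 enters row 4 and ejects 6; 6 enters row 3 and ejects 4; 4 enters row 2 and ejects 2; 2 enters row 1 and ejects 1. So w(7) = 1. P is now [[2, 3, 5], [4], [6], [7]].
Step i=6: Q has 6 at row 4, column 1; remove 7 from row 4 of P and reverse-bump: 7 enters row 3 and ejects 6; 6 enters row 2 and ejects 4; 4 enters row 1 and ejects 3. So w(6) = 3. P is now [[2, 4, 5], [6], [7]].
Step i=5: Q has 5 at row 1, column 3; remove that cell from P, ejecting 5. So w(5) = 5. P is now [[2, 4], [6], [7]].
Step i=4: Q has 4 at row 3, column 1; remove 7 from row 3 of P and reverse-bump: 7 enters row 2 and ejects 6; 6 enters row 1 and ejects 4. So w(4) = 4. P is now [[2, 6], [7]].
Step i=3: Q has 3 at row 1, column 2; remove that cell from P, ejecting 6. So w(3) = 6. P is now [[2], [7]].
Step i=2: Q has 2 at row 2, column 1; remove 7 from row 2 of P and reverse-bump: 7 enters row 1 and ejects 2. So w(2) = 2. P is now [[7]].
Step i=1: Q has 1 at row 1, column 1; remove that cell from P, ejecting 7. So w(1) = 7. P is now [].

So w = 7 2 6 4 5 3 1.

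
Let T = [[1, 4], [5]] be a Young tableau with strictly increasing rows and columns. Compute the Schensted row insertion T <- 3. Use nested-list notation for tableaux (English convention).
[[1, 3], [4], [5]]

In row 1, 3 replaces 4 (the leftmost entry greater than 3); 4 is bumped to row 2. In row 2, 4 replaces 5 (the leftmost entry greater than 4); 5 is bumped to row 3. 5 starts a new row 3. The new tableau is [[1, 3], [4], [5]].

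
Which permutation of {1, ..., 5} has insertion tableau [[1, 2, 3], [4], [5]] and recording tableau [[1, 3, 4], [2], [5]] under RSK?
Reverse the RSK construction: for i from n down to 1, find the cell of Q containing i, remove the entry at that cell from P, and reverse-bump it up through P; the value ejected from row 1 is w(i).

Step i=5: Q has 5 at row 3, column 1; remove 5 from row 3 of P and reverse-bump: 5 enters row 2 and ejects 4; 4 enters row 1 and ejects 3. So w(5) = 3. P is now [[1, 2, 4], [5]].
Step i=4: Q has 4 at row 1, column 3; remove that cell from P, ejecting 4. So w(4) = 4. P is now [[1, 2], [5]].
Step i=3: Q has 3 at row 1, column 2; remove that cell from P, ejecting 2. So w(3) = 2. P is now [[1], [5]].
Step i=2: Q has 2 at row 2, column 1; remove 5 from row 2 of P and reverse-bump: 5 enters row 1 and ejects 1. So w(2) = 1. P is now [[5]].
Step i=1: Q has 1 at row 1, column 1; remove that cell from P, ejecting 5. So w(1) = 5. P is now [].

So w = 5 1 2 4 3.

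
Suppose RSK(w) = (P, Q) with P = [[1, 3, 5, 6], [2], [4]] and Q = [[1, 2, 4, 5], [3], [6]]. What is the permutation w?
2 4 3 5 6 1

Reverse the RSK construction: for i from n down to 1, find the cell of Q containing i, remove the entry at that cell from P, and reverse-bump it up through P; the value ejected from row 1 is w(i).

Step i=6: Q has 6 at row 3, column 1; remove 4 from row 3 of P and reverse-bump: 4 enters row 2 and ejects 2; 2 enters row 1 and ejects 1. So w(6) = 1. P is now [[2, 3, 5, 6], [4]].
Step i=5: Q has 5 at row 1, column 4; remove that cell from P, ejecting 6. So w(5) = 6. P is now [[2, 3, 5], [4]].
Step i=4: Q has 4 at row 1, column 3; remove that cell from P, ejecting 5. So w(4) = 5. P is now [[2, 3], [4]].
Step i=3: Q has 3 at row 2, column 1; remove 4 from row 2 of P and reverse-bump: 4 enters row 1 and ejects 3. So w(3) = 3. P is now [[2, 4]].
Step i=2: Q has 2 at row 1, column 2; remove that cell from P, ejecting 4. So w(2) = 4. P is now [[2]].
Step i=1: Q has 1 at row 1, column 1; remove that cell from P, ejecting 2. So w(1) = 2. P is now [].

So w = 2 4 3 5 6 1.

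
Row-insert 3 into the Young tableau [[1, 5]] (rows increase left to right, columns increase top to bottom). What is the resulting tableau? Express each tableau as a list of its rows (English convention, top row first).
[[1, 3], [5]]

In row 1, 3 replaces 5 (the leftmost entry greater than 3); 5 is bumped to row 2. 5 starts a new row 2. The new tableau is [[1, 3], [5]].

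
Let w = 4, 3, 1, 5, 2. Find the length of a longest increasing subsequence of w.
2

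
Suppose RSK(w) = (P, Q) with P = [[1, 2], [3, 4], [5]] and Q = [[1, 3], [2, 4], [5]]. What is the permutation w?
3 1 5 4 2

Reverse the RSK construction: for i from n down to 1, find the cell of Q containing i, remove the entry at that cell from P, and reverse-bump it up through P; the value ejected from row 1 is w(i).

Step i=5: Q has 5 at row 3, column 1; remove 5 from row 3 of P and reverse-bump: 5 enters row 2 and ejects 4; 4 enters row 1 and ejects 2. So w(5) = 2. P is now [[1, 4], [3, 5]].
Step i=4: Q has 4 at row 2, column 2; remove 5 from row 2 of P and reverse-bump: 5 enters row 1 and ejects 4. So w(4) = 4. P is now [[1, 5], [3]].
Step i=3: Q has 3 at row 1, column 2; remove that cell from P, ejecting 5. So w(3) = 5. P is now [[1], [3]].
Step i=2: Q has 2 at row 2, column 1; remove 3 from row 2 of P and reverse-bump: 3 enters row 1 and ejects 1. So w(2) = 1. P is now [[3]].
Step i=1: Q has 1 at row 1, column 1; remove that cell from P, ejecting 3. So w(1) = 3. P is now [].

So w = 3 1 5 4 2.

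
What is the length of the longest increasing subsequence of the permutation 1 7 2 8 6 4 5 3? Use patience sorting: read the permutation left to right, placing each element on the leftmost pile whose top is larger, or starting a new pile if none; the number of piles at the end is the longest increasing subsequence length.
4

1: new pile. tops = [1]
7: new pile. tops = [1, 7]
2: onto pile 2 (replacing 7). tops = [1, 2]
8: new pile. tops = [1, 2, 8]
6: onto pile 3 (replacing 8). tops = [1, 2, 6]
4: onto pile 3 (replacing 6). tops = [1, 2, 4]
5: new pile. tops = [1, 2, 4, 5]
3: onto pile 3 (replacing 4). tops = [1, 2, 3, 5]

4 piles, so the longest increasing subsequence has length 4.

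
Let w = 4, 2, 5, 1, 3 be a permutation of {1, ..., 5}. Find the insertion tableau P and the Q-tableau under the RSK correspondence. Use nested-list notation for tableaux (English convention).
Insert each entry of the permutation into P by Schensted row insertion, recording in Q the position of each new cell.

Insert 4: appended to row 1. P = [[4]].
Insert 2: 2 bumps 4 from row 1; 4 starts row 2. P = [[2], [4]].
Insert 5: appended to row 1. P = [[2, 5], [4]].
Insert 1: 1 bumps 2 from row 1; 2 bumps 4 from row 2; 4 starts row 3. P = [[1, 5], [2], [4]].
Insert 3: 3 bumps 5 from row 1; 5 appends to row 2. P = [[1, 3], [2, 5], [4]].

So P = [[1, 3], [2, 5], [4]], Q = [[1, 3], [2, 5], [4]].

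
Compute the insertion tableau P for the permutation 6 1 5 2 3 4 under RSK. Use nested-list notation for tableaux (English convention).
P = [[1, 2, 3, 4], [5], [6]]

Insert 6: appended to row 1. P = [[6]].
Insert 1: 1 bumps 6 from row 1; 6 starts row 2. P = [[1], [6]].
Insert 5: appended to row 1. P = [[1, 5], [6]].
Insert 2: 2 bumps 5 from row 1; 5 bumps 6 from row 2; 6 starts row 3. P = [[1, 2], [5], [6]].
Insert 3: appended to row 1. P = [[1, 2, 3], [5], [6]].
Insert 4: appended to row 1. P = [[1, 2, 3, 4], [5], [6]].

So P = [[1, 2, 3, 4], [5], [6]].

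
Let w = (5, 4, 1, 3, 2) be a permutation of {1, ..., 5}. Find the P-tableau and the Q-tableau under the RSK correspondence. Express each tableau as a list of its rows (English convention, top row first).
Insert each entry of the permutation into P by Schensted row insertion, recording in Q the position of each new cell.

Insert 5: appended to row 1. P = [[5]], Q = [[1]].
Insert 4: 4 bumps 5 from row 1; 5 starts row 2. P = [[4], [5]], Q = [[1], [2]].
Insert 1: 1 bumps 4 from row 1; 4 bumps 5 from row 2; 5 starts row 3. P = [[1], [4], [5]], Q = [[1], [2], [3]].
Insert 3: appended to row 1. P = [[1, 3], [4], [5]], Q = [[1, 4], [2], [3]].
Insert 2: 2 bumps 3 from row 1; 3 bumps 4 from row 2; 4 bumps 5 from row 3; 5 starts row 4. P = [[1, 2], [3], [4], [5]], Q = [[1, 4], [2], [3], [5]].

So P = [[1, 2], [3], [4], [5]], Q = [[1, 4], [2], [3], [5]].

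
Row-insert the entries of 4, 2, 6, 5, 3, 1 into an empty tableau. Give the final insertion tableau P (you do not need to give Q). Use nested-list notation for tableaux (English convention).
P = [[1, 3], [2, 5], [4], [6]]

Insert 4: appended to row 1. P = [[4]].
Insert 2: 2 bumps 4 from row 1; 4 starts row 2. P = [[2], [4]].
Insert 6: appended to row 1. P = [[2, 6], [4]].
Insert 5: 5 bumps 6 from row 1; 6 appends to row 2. P = [[2, 5], [4, 6]].
Insert 3: 3 bumps 5 from row 1; 5 bumps 6 from row 2; 6 starts row 3. P = [[2, 3], [4, 5], [6]].
Insert 1: 1 bumps 2 from row 1; 2 bumps 4 from row 2; 4 bumps 6 from row 3; 6 starts row 4. P = [[1, 3], [2, 5], [4], [6]].

So P = [[1, 3], [2, 5], [4], [6]].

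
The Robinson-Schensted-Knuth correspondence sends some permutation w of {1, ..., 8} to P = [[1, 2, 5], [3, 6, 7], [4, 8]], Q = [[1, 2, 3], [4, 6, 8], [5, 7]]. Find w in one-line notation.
Reverse RSK: for i = n, n-1, ..., 1, locate i in Q, remove the corresponding corner cell from P, and reverse-bump its entry up through P; the value ejected from row 1 is w(i).

So w = 4 6 8 3 1 7 2 5.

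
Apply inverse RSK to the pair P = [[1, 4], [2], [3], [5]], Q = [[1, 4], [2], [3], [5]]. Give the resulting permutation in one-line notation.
5 3 2 4 1

Reverse the RSK construction: for i from n down to 1, find the cell of Q containing i, remove the entry at that cell from P, and reverse-bump it up through P; the value ejected from row 1 is w(i).

Step i=5: Q has 5 at row 4, column 1; remove 5 from row 4 of P and reverse-bump: 5 enters row 3 and ejects 3; 3 enters row 2 and ejects 2; 2 enters row 1 and ejects 1. So w(5) = 1. P is now [[2, 4], [3], [5]].
Step i=4: Q has 4 at row 1, column 2; remove that cell from P, ejecting 4. So w(4) = 4. P is now [[2], [3], [5]].
Step i=3: Q has 3 at row 3, column 1; remove 5 from row 3 of P and reverse-bump: 5 enters row 2 and ejects 3; 3 enters row 1 and ejects 2. So w(3) = 2. P is now [[3], [5]].
Step i=2: Q has 2 at row 2, column 1; remove 5 from row 2 of P and reverse-bump: 5 enters row 1 and ejects 3. So w(2) = 3. P is now [[5]].
Step i=1: Q has 1 at row 1, column 1; remove that cell from P, ejecting 5. So w(1) = 5. P is now [].

So w = 5 3 2 4 1.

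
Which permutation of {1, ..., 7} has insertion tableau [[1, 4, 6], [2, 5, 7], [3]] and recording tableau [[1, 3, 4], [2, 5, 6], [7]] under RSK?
Reverse the RSK construction: for i from n down to 1, find the cell of Q containing i, remove the entry at that cell from P, and reverse-bump it up through P; the value ejected from row 1 is w(i).

Step i=7: Q has 7 at row 3, column 1; remove 3 from row 3 of P and reverse-bump: 3 enters row 2 and ejects 2; 2 enters row 1 and ejects 1. So w(7) = 1. P is now [[2, 4, 6], [3, 5, 7]].
Step i=6: Q has 6 at row 2, column 3; remove 7 from row 2 of P and reverse-bump: 7 enters row 1 and ejects 6. So w(6) = 6. P is now [[2, 4, 7], [3, 5]].
Step i=5: Q has 5 at row 2, column 2; remove 5 from row 2 of P and reverse-bump: 5 enters row 1 and ejects 4. So w(5) = 4. P is now [[2, 5, 7], [3]].
Step i=4: Q has 4 at row 1, column 3; remove that cell from P, ejecting 7. So w(4) = 7. P is now [[2, 5], [3]].
Step i=3: Q has 3 at row 1, column 2; remove that cell from P, ejecting 5. So w(3) = 5. P is now [[2], [3]].
Step i=2: Q has 2 at row 2, column 1; remove 3 from row 2 of P and reverse-bump: 3 enters row 1 and ejects 2. So w(2) = 2. P is now [[3]].
Step i=1: Q has 1 at row 1, column 1; remove that cell from P, ejecting 3. So w(1) = 3. P is now [].

So w = 3 2 5 7 4 6 1.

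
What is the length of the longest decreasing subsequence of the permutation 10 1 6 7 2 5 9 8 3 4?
4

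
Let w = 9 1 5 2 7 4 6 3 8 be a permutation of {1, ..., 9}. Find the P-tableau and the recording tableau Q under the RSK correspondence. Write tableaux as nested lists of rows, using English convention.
Insert each entry of the permutation into P by Schensted row insertion, recording in Q the position of each new cell.

After inserting 9: P = [[9]].
After inserting 1: P = [[1], [9]].
After inserting 5: P = [[1, 5], [9]].
After inserting 2: P = [[1, 2], [5], [9]].
After inserting 7: P = [[1, 2, 7], [5], [9]].
After inserting 4: P = [[1, 2, 4], [5, 7], [9]].
After inserting 6: P = [[1, 2, 4, 6], [5, 7], [9]].
After inserting 3: P = [[1, 2, 3, 6], [4, 7], [5], [9]].
After inserting 8: P = [[1, 2, 3, 6, 8], [4, 7], [5], [9]].

So P = [[1, 2, 3, 6, 8], [4, 7], [5], [9]], Q = [[1, 3, 5, 7, 9], [2, 6], [4], [8]].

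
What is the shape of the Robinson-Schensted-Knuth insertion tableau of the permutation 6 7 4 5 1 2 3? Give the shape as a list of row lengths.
RSK row insertion gives P = [[1, 2, 3], [4, 5], [6, 7]], which has shape [3, 2, 2].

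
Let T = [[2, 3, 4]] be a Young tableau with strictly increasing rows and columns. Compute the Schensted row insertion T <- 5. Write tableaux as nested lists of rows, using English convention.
[[2, 3, 4, 5]]

5 is larger than every entry of row 1, so it is appended to row 1. The new tableau is [[2, 3, 4, 5]].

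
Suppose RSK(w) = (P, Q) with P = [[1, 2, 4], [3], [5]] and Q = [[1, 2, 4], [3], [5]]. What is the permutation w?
1 5 3 4 2

Reverse the RSK construction: for i from n down to 1, find the cell of Q containing i, remove the entry at that cell from P, and reverse-bump it up through P; the value ejected from row 1 is w(i).

Step i=5: Q has 5 at row 3, column 1; remove 5 from row 3 of P and reverse-bump: 5 enters row 2 and ejects 3; 3 enters row 1 and ejects 2. So w(5) = 2. P is now [[1, 3, 4], [5]].
Step i=4: Q has 4 at row 1, column 3; remove that cell from P, ejecting 4. So w(4) = 4. P is now [[1, 3], [5]].
Step i=3: Q has 3 at row 2, column 1; remove 5 from row 2 of P and reverse-bump: 5 enters row 1 and ejects 3. So w(3) = 3. P is now [[1, 5]].
Step i=2: Q has 2 at row 1, column 2; remove that cell from P, ejecting 5. So w(2) = 5. P is now [[1]].
Step i=1: Q has 1 at row 1, column 1; remove that cell from P, ejecting 1. So w(1) = 1. P is now [].

So w = 1 5 3 4 2.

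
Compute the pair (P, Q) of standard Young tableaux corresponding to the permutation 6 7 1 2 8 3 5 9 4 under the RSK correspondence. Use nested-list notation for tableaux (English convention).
P = [[1, 2, 3, 4, 9], [5, 7, 8], [6]], Q = [[1, 2, 5, 7, 8], [3, 4, 6], [9]]

Insert each entry of the permutation into P by Schensted row insertion, recording in Q the position of each new cell.

After inserting 6: P = [[6]].
After inserting 7: P = [[6, 7]].
After inserting 1: P = [[1, 7], [6]].
After inserting 2: P = [[1, 2], [6, 7]].
After inserting 8: P = [[1, 2, 8], [6, 7]].
After inserting 3: P = [[1, 2, 3], [6, 7, 8]].
After inserting 5: P = [[1, 2, 3, 5], [6, 7, 8]].
After inserting 9: P = [[1, 2, 3, 5, 9], [6, 7, 8]].
After inserting 4: P = [[1, 2, 3, 4, 9], [5, 7, 8], [6]].

So P = [[1, 2, 3, 4, 9], [5, 7, 8], [6]], Q = [[1, 2, 5, 7, 8], [3, 4, 6], [9]].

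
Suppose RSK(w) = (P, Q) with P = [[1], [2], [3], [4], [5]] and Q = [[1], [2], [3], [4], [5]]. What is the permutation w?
Reverse the RSK construction: for i from n down to 1, find the cell of Q containing i, remove the entry at that cell from P, and reverse-bump it up through P; the value ejected from row 1 is w(i).

Step i=5: Q has 5 at row 5, column 1; remove 5 from row 5 of P and reverse-bump: 5 enters row 4 and ejects 4; 4 enters row 3 and ejects 3; 3 enters row 2 and ejects 2; 2 enters row 1 and ejects 1. So w(5) = 1. P is now [[2], [3], [4], [5]].
Step i=4: Q has 4 at row 4, column 1; remove 5 from row 4 of P and reverse-bump: 5 enters row 3 and ejects 4; 4 enters row 2 and ejects 3; 3 enters row 1 and ejects 2. So w(4) = 2. P is now [[3], [4], [5]].
Step i=3: Q has 3 at row 3, column 1; remove 5 from row 3 of P and reverse-bump: 5 enters row 2 and ejects 4; 4 enters row 1 and ejects 3. So w(3) = 3. P is now [[4], [5]].
Step i=2: Q has 2 at row 2, column 1; remove 5 from row 2 of P and reverse-bump: 5 enters row 1 and ejects 4. So w(2) = 4. P is now [[5]].
Step i=1: Q has 1 at row 1, column 1; remove that cell from P, ejecting 5. So w(1) = 5. P is now [].

So w = 5 4 3 2 1.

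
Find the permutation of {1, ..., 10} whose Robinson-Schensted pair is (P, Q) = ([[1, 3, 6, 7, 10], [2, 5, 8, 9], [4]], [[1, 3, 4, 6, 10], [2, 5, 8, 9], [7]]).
4 2 5 8 3 9 1 6 7 10

Reverse RSK: for i = n, n-1, ..., 1, locate i in Q, remove the corresponding corner cell from P, and reverse-bump its entry up through P; the value ejected from row 1 is w(i).

So w = 4 2 5 8 3 9 1 6 7 10.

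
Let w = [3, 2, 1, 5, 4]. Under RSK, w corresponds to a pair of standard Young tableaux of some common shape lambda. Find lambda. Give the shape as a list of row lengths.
Row-insert each entry into an empty tableau.

After inserting 3: P = [[3]].
After inserting 2: P = [[2], [3]].
After inserting 1: P = [[1], [2], [3]].
After inserting 5: P = [[1, 5], [2], [3]].
After inserting 4: P = [[1, 4], [2, 5], [3]].

The final insertion tableau P = [[1, 4], [2, 5], [3]] has shape [2, 2, 1].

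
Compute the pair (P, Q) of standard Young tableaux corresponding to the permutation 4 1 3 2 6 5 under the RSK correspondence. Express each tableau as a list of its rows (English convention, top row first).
P = [[1, 2, 5], [3, 6], [4]], Q = [[1, 3, 5], [2, 6], [4]]

Insert each entry of the permutation into P by Schensted row insertion, recording in Q the position of each new cell.

Insert 4: appended to row 1. P = [[4]].
Insert 1: 1 bumps 4 from row 1; 4 starts row 2. P = [[1], [4]].
Insert 3: appended to row 1. P = [[1, 3], [4]].
Insert 2: 2 bumps 3 from row 1; 3 bumps 4 from row 2; 4 starts row 3. P = [[1, 2], [3], [4]].
Insert 6: appended to row 1. P = [[1, 2, 6], [3], [4]].
Insert 5: 5 bumps 6 from row 1; 6 appends to row 2. P = [[1, 2, 5], [3, 6], [4]].

So P = [[1, 2, 5], [3, 6], [4]], Q = [[1, 3, 5], [2, 6], [4]].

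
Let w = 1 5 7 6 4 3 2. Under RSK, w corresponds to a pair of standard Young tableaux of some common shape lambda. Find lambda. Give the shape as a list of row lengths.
Row-insert each entry into an empty tableau.

After inserting 1: P = [[1]].
After inserting 5: P = [[1, 5]].
After inserting 7: P = [[1, 5, 7]].
After inserting 6: P = [[1, 5, 6], [7]].
After inserting 4: P = [[1, 4, 6], [5], [7]].
After inserting 3: P = [[1, 3, 6], [4], [5], [7]].
After inserting 2: P = [[1, 2, 6], [3], [4], [5], [7]].

The final insertion tableau P = [[1, 2, 6], [3], [4], [5], [7]] has shape [3, 1, 1, 1, 1].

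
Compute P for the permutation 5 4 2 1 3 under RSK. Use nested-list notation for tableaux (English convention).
P = [[1, 3], [2], [4], [5]]

Insert 5: appended to row 1. P = [[5]].
Insert 4: 4 bumps 5 from row 1; 5 starts row 2. P = [[4], [5]].
Insert 2: 2 bumps 4 from row 1; 4 bumps 5 from row 2; 5 starts row 3. P = [[2], [4], [5]].
Insert 1: 1 bumps 2 from row 1; 2 bumps 4 from row 2; 4 bumps 5 from row 3; 5 starts row 4. P = [[1], [2], [4], [5]].
Insert 3: appended to row 1. P = [[1, 3], [2], [4], [5]].

So P = [[1, 3], [2], [4], [5]].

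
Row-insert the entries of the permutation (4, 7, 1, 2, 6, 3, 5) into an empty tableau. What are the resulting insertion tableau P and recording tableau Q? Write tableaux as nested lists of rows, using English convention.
P = [[1, 2, 3, 5], [4, 6], [7]], Q = [[1, 2, 5, 7], [3, 4], [6]]

Insert each entry of the permutation into P by Schensted row insertion, recording in Q the position of each new cell.

Insert 4: appended to row 1. P = [[4]], Q = [[1]].
Insert 7: appended to row 1. P = [[4, 7]], Q = [[1, 2]].
Insert 1: 1 bumps 4 from row 1; 4 starts row 2. P = [[1, 7], [4]], Q = [[1, 2], [3]].
Insert 2: 2 bumps 7 from row 1; 7 appends to row 2. P = [[1, 2], [4, 7]], Q = [[1, 2], [3, 4]].
Insert 6: appended to row 1. P = [[1, 2, 6], [4, 7]], Q = [[1, 2, 5], [3, 4]].
Insert 3: 3 bumps 6 from row 1; 6 bumps 7 from row 2; 7 starts row 3. P = [[1, 2, 3], [4, 6], [7]], Q = [[1, 2, 5], [3, 4], [6]].
Insert 5: appended to row 1. P = [[1, 2, 3, 5], [4, 6], [7]], Q = [[1, 2, 5, 7], [3, 4], [6]].

So P = [[1, 2, 3, 5], [4, 6], [7]], Q = [[1, 2, 5, 7], [3, 4], [6]].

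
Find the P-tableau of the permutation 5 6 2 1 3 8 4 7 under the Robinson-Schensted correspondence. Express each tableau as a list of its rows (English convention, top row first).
After inserting 5: P = [[5]].
After inserting 6: P = [[5, 6]].
After inserting 2: P = [[2, 6], [5]].
After inserting 1: P = [[1, 6], [2], [5]].
After inserting 3: P = [[1, 3], [2, 6], [5]].
After inserting 8: P = [[1, 3, 8], [2, 6], [5]].
After inserting 4: P = [[1, 3, 4], [2, 6, 8], [5]].
After inserting 7: P = [[1, 3, 4, 7], [2, 6, 8], [5]].

So P = [[1, 3, 4, 7], [2, 6, 8], [5]].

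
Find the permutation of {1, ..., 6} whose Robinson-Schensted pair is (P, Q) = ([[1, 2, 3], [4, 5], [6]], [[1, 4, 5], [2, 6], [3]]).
Reverse the RSK construction: for i from n down to 1, find the cell of Q containing i, remove the entry at that cell from P, and reverse-bump it up through P; the value ejected from row 1 is w(i).

Step i=6: Q has 6 at row 2, column 2; remove 5 from row 2 of P and reverse-bump: 5 enters row 1 and ejects 3. So w(6) = 3. P is now [[1, 2, 5], [4], [6]].
Step i=5: Q has 5 at row 1, column 3; remove that cell from P, ejecting 5. So w(5) = 5. P is now [[1, 2], [4], [6]].
Step i=4: Q has 4 at row 1, column 2; remove that cell from P, ejecting 2. So w(4) = 2. P is now [[1], [4], [6]].
Step i=3: Q has 3 at row 3, column 1; remove 6 from row 3 of P and reverse-bump: 6 enters row 2 and ejects 4; 4 enters row 1 and ejects 1. So w(3) = 1. P is now [[4], [6]].
Step i=2: Q has 2 at row 2, column 1; remove 6 from row 2 of P and reverse-bump: 6 enters row 1 and ejects 4. So w(2) = 4. P is now [[6]].
Step i=1: Q has 1 at row 1, column 1; remove that cell from P, ejecting 6. So w(1) = 6. P is now [].

So w = 6 4 1 2 5 3.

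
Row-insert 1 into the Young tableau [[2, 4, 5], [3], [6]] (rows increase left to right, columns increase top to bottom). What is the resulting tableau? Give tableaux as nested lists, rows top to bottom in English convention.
In row 1, 1 replaces 2 (the leftmost entry greater than 1); 2 is bumped to row 2. In row 2, 2 replaces 3 (the leftmost entry greater than 2); 3 is bumped to row 3. In row 3, 3 replaces 6 (the leftmost entry greater than 3); 6 is bumped to row 4. 6 starts a new row 4. The new tableau is [[1, 4, 5], [2], [3], [6]].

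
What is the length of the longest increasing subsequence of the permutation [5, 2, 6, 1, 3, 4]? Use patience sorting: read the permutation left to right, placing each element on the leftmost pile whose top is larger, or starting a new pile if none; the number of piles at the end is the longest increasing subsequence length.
3

5: new pile. tops = [5]
2: onto pile 1 (replacing 5). tops = [2]
6: new pile. tops = [2, 6]
1: onto pile 1 (replacing 2). tops = [1, 6]
3: onto pile 2 (replacing 6). tops = [1, 3]
4: new pile. tops = [1, 3, 4]

3 piles, so the longest increasing subsequence has length 3.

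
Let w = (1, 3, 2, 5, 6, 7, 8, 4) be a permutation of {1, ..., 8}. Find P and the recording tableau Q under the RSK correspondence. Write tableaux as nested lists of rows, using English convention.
Insert each entry of the permutation into P by Schensted row insertion, recording in Q the position of each new cell.

Insert 1: appended to row 1. P = [[1]], Q = [[1]].
Insert 3: appended to row 1. P = [[1, 3]], Q = [[1, 2]].
Insert 2: 2 bumps 3 from row 1; 3 starts row 2. P = [[1, 2], [3]], Q = [[1, 2], [3]].
Insert 5: appended to row 1. P = [[1, 2, 5], [3]], Q = [[1, 2, 4], [3]].
Insert 6: appended to row 1. P = [[1, 2, 5, 6], [3]], Q = [[1, 2, 4, 5], [3]].
Insert 7: appended to row 1. P = [[1, 2, 5, 6, 7], [3]], Q = [[1, 2, 4, 5, 6], [3]].
Insert 8: appended to row 1. P = [[1, 2, 5, 6, 7, 8], [3]], Q = [[1, 2, 4, 5, 6, 7], [3]].
Insert 4: 4 bumps 5 from row 1; 5 appends to row 2. P = [[1, 2, 4, 6, 7, 8], [3, 5]], Q = [[1, 2, 4, 5, 6, 7], [3, 8]].

So P = [[1, 2, 4, 6, 7, 8], [3, 5]], Q = [[1, 2, 4, 5, 6, 7], [3, 8]].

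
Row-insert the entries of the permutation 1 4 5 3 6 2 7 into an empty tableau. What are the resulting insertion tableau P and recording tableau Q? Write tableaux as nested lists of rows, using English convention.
Insert each entry of the permutation into P by Schensted row insertion, recording in Q the position of each new cell.

Insert 1: appended to row 1. P = [[1]], Q = [[1]].
Insert 4: appended to row 1. P = [[1, 4]], Q = [[1, 2]].
Insert 5: appended to row 1. P = [[1, 4, 5]], Q = [[1, 2, 3]].
Insert 3: 3 bumps 4 from row 1; 4 starts row 2. P = [[1, 3, 5], [4]], Q = [[1, 2, 3], [4]].
Insert 6: appended to row 1. P = [[1, 3, 5, 6], [4]], Q = [[1, 2, 3, 5], [4]].
Insert 2: 2 bumps 3 from row 1; 3 bumps 4 from row 2; 4 starts row 3. P = [[1, 2, 5, 6], [3], [4]], Q = [[1, 2, 3, 5], [4], [6]].
Insert 7: appended to row 1. P = [[1, 2, 5, 6, 7], [3], [4]], Q = [[1, 2, 3, 5, 7], [4], [6]].

So P = [[1, 2, 5, 6, 7], [3], [4]], Q = [[1, 2, 3, 5, 7], [4], [6]].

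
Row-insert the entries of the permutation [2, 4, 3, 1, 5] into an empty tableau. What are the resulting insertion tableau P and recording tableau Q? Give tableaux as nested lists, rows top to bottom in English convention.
Insert each entry of the permutation into P by Schensted row insertion, recording in Q the position of each new cell.

Insert 2: appended to row 1. P = [[2]], Q = [[1]].
Insert 4: appended to row 1. P = [[2, 4]], Q = [[1, 2]].
Insert 3: 3 bumps 4 from row 1; 4 starts row 2. P = [[2, 3], [4]], Q = [[1, 2], [3]].
Insert 1: 1 bumps 2 from row 1; 2 bumps 4 from row 2; 4 starts row 3. P = [[1, 3], [2], [4]], Q = [[1, 2], [3], [4]].
Insert 5: appended to row 1. P = [[1, 3, 5], [2], [4]], Q = [[1, 2, 5], [3], [4]].

So P = [[1, 3, 5], [2], [4]], Q = [[1, 2, 5], [3], [4]].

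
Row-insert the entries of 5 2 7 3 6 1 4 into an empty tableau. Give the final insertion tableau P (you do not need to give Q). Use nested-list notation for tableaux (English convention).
P = [[1, 3, 4], [2, 6], [5, 7]]

After inserting 5: P = [[5]].
After inserting 2: P = [[2], [5]].
After inserting 7: P = [[2, 7], [5]].
After inserting 3: P = [[2, 3], [5, 7]].
After inserting 6: P = [[2, 3, 6], [5, 7]].
After inserting 1: P = [[1, 3, 6], [2, 7], [5]].
After inserting 4: P = [[1, 3, 4], [2, 6], [5, 7]].

So P = [[1, 3, 4], [2, 6], [5, 7]].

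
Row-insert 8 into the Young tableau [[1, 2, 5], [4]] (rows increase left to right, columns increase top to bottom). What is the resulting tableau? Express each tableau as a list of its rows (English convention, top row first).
[[1, 2, 5, 8], [4]]

8 is larger than every entry of row 1, so it is appended to row 1. The new tableau is [[1, 2, 5, 8], [4]].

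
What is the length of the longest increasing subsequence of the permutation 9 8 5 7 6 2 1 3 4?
3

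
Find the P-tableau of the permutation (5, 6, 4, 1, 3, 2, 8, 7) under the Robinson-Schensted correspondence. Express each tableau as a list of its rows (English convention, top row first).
After inserting 5: P = [[5]].
After inserting 6: P = [[5, 6]].
After inserting 4: P = [[4, 6], [5]].
After inserting 1: P = [[1, 6], [4], [5]].
After inserting 3: P = [[1, 3], [4, 6], [5]].
After inserting 2: P = [[1, 2], [3, 6], [4], [5]].
After inserting 8: P = [[1, 2, 8], [3, 6], [4], [5]].
After inserting 7: P = [[1, 2, 7], [3, 6, 8], [4], [5]].

So P = [[1, 2, 7], [3, 6, 8], [4], [5]].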